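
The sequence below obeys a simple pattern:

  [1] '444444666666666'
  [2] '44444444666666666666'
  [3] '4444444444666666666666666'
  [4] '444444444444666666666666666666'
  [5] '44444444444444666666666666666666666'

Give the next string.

Term n consists of 2n 4's, followed by 3n 6's, where the shown terms are n = 3, 4, 5, 6, 7.
Setting n = 8 gives 16, 24 characters in each block.

4444444444444444666666666666666666666666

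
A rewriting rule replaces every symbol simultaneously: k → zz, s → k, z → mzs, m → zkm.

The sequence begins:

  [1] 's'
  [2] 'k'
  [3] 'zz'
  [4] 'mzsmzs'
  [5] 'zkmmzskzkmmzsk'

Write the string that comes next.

mzszzzkmzkmmzskzzmzszzzkmzkmmzskzz

φ(zkmmzskzkmmzsk) expands symbol-by-symbol to mzs zz zkm zkm mzs k zz mzs zz zkm zkm mzs k zz; joining the 14 pieces gives the next term.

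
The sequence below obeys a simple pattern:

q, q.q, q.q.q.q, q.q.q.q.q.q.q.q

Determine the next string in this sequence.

Every step duplicates the string with '.' between the halves.
So the next term is two copies of q.q.q.q.q.q.q.q with '.' between the halves.

q.q.q.q.q.q.q.q.q.q.q.q.q.q.q.q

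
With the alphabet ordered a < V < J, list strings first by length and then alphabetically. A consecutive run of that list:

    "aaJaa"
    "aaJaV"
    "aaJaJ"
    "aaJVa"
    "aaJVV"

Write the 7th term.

aaJJa

Stepping forward 2 times from aaJVV: aaJVV → aaJVJ, then the target.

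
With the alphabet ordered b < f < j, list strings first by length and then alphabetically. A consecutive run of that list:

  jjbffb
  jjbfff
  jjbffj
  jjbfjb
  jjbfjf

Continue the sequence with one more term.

Find the rightmost character of jjbfjf below j, bump it to the next letter, and reset everything to its right to b.

jjbfjj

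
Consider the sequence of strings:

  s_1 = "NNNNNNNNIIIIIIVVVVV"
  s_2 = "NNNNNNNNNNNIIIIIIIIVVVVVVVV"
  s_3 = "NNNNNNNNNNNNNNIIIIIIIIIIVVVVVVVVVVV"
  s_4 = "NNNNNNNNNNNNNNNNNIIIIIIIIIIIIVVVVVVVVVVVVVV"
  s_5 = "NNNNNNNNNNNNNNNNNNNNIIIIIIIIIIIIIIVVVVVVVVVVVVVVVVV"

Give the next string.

The n-th term is 3n+2 N's then 2n+2 I's then 3n-1 V's, where the shown terms are n = 2, 3, 4, 5, 6.
At n = 7 the blocks have lengths 23, 16, 20.

NNNNNNNNNNNNNNNNNNNNNNNIIIIIIIIIIIIIIIIVVVVVVVVVVVVVVVVVVVV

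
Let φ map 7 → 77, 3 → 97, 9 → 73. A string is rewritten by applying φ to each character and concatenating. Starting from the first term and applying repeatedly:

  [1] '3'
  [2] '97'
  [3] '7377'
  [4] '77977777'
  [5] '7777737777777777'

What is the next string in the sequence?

77777777779777777777777777777777

Replace each of the 16 characters of 7777737777777777 in place — 77 77 77 77 77 97 77 77 77 77 77 77 77 77 77 77 — and concatenate.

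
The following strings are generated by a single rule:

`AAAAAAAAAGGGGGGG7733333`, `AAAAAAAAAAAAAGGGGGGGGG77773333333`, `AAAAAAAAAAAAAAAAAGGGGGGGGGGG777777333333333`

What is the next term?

AAAAAAAAAAAAAAAAAAAAAGGGGGGGGGGGGG7777777733333333333

The n-th term is 4n+1 A's then 2n+3 G's then 2n-2 7's then 2n+1 3's, where the shown terms are n = 2, 3, 4.
For the next term, n = 5, so the run lengths are 21, 13, 8, 11.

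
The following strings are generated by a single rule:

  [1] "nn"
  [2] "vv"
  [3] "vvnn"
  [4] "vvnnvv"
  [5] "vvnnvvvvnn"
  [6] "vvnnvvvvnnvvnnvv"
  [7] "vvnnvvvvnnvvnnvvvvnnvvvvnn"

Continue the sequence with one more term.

This is a Fibonacci-style word recurrence s(k) = s(k−1)·s(k−2): e.g. vv·nn = vvnn.
Continuing: vvnnvvvvnnvvnnvvvvnnvvvvnn · vvnnvvvvnnvvnnvv gives term 8.

vvnnvvvvnnvvnnvvvvnnvvvvnnvvnnvvvvnnvvnnvv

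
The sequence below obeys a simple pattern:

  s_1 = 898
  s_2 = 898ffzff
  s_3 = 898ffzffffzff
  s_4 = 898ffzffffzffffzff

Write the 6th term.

898ffzffffzffffzffffzffffzff

Each term is the previous one with ffzff appended.
From 898ffzffffzffffzff, 2 further steps: 898ffzffffzffffzff → 898ffzffffzffffzffffzff → (answer).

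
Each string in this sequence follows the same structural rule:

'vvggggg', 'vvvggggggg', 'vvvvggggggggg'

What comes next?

Term n consists of n v's, followed by 2n+1 g's, where the shown terms are n = 2, 3, 4.
At n = 5 the blocks have lengths 5, 11.

vvvvvggggggggggg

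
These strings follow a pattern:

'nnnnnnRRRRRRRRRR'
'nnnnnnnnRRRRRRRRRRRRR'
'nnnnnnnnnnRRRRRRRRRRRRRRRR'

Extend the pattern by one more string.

Each string has the form n^{2n} R^{3n+1}, where the shown terms are n = 3, 4, 5.
For the next term, n = 6, so the run lengths are 12, 19.

nnnnnnnnnnnnRRRRRRRRRRRRRRRRRRR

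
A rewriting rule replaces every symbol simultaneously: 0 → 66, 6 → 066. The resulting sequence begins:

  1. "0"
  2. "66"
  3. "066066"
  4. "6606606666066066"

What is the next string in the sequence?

Applying the rule to each of the 16 symbols of 6606606666066066 gives the pieces 066 066 66 066 066 66 066 066 066 066 66 066 066 66 066 066, which concatenate to the answer.

06606666066066660660660660666606606666066066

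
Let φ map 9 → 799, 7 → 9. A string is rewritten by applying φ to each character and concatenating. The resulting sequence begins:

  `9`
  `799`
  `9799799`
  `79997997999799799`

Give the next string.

Rewriting the 17 symbols of 79997997999799799 one by one yields 9 799 799 799 9 799 799 9 799 799 799 9 799 799 9 799 799; concatenated:

97997997999799799979979979997997999799799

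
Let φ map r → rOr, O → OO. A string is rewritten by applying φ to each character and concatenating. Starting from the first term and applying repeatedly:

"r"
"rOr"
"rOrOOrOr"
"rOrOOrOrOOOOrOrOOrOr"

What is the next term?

Rewriting the 20 symbols of rOrOOrOrOOOOrOrOOrOr one by one yields rOr OO rOr OO OO rOr OO rOr OO OO OO OO rOr OO rOr OO OO rOr OO rOr; concatenated:

rOrOOrOrOOOOrOrOOrOrOOOOOOOOrOrOOrOrOOOOrOrOOrOr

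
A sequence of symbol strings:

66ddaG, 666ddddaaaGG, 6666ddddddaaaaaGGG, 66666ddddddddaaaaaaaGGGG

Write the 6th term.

Each string has the form 6^{n+1} d^{2n} a^{2n-1} G^{n} (n = 1, 2, …).
For term 6, n = 6, so the run lengths are 7, 12, 11, 6.

6666666ddddddddddddaaaaaaaaaaaGGGGGG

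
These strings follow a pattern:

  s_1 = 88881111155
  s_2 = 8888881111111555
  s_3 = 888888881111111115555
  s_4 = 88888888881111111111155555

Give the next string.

Each string has the form 8^{2n} 1^{2n+1} 5^{n}, where the shown terms are n = 2, 3, 4, 5.
At n = 6 the blocks have lengths 12, 13, 6.

8888888888881111111111111555555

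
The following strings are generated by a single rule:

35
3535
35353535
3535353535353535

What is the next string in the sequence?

35353535353535353535353535353535

s(k+1) = s(k)·s(k) — each term doubles the last.
So the next term is two copies of 3535353535353535.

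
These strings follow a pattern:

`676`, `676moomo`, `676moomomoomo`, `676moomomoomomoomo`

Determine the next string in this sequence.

Every step adds moomo to the end: s(k+1) = s(k)·moomo.
One more step from 676moomomoomomoomo gives the answer.

676moomomoomomoomomoomo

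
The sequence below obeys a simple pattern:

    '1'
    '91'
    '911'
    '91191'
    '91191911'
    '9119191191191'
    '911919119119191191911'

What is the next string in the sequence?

Each term (from the third on) is the previous term followed by the one before it: term 3 = 91·1 = 911.
So term 8 is 911919119119191191911·9119191191191.

9119191191191911919119119191191191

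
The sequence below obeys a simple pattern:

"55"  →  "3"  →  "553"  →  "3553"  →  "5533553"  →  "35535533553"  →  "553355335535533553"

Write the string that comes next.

This is a Fibonacci-style word recurrence s(k) = s(k−2)·s(k−1): e.g. 55·3 = 553.
So term 8 is 35535533553·553355335535533553.

35535533553553355335535533553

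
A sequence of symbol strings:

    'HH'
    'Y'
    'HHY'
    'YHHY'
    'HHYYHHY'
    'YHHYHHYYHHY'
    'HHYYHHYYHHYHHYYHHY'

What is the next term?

YHHYHHYYHHYHHYYHHYYHHYHHYYHHY

From term 3 onward, concatenate the second-to-last term with the last: HH·Y = HHY, Y·HHY = YHHY, …
Continuing: YHHYHHYYHHY · HHYYHHYYHHYHHYYHHY gives term 8.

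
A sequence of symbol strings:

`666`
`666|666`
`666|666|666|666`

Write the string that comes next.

s(k+1) = s(k)·|·s(k) — each term doubles the last with '|' between the halves.
Doubling 666|666|666|666 with '|' between the halves:

666|666|666|666|666|666|666|666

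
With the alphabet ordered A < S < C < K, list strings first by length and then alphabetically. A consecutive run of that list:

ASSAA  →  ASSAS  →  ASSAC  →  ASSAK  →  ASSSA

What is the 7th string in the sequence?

Stepping forward 2 times from ASSSA: ASSSA → ASSSS, then the target.

ASSSC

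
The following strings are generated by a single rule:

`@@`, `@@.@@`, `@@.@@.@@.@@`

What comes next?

@@.@@.@@.@@.@@.@@.@@.@@

Each string is two copies of the previous one joined by '.'.
So the next term is two copies of @@.@@.@@.@@ with '.' between the halves.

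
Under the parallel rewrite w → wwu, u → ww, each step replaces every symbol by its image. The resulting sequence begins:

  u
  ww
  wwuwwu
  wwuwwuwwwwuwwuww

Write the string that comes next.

wwuwwuwwwwuwwuwwwwuwwuwwuwwuwwwwuwwuwwwwuwwu

Replace each of the 16 characters of wwuwwuwwwwuwwuww in place — wwu wwu ww wwu wwu ww wwu wwu wwu wwu ww wwu wwu ww wwu wwu — and concatenate.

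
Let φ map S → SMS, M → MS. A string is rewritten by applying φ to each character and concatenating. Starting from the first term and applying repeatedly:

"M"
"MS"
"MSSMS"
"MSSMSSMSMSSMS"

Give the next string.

MSSMSSMSMSSMSSMSMSSMSMSSMSSMSMSSMS

Applying the rule to each of the 13 symbols of MSSMSSMSMSSMS gives the pieces MS SMS SMS MS SMS SMS MS SMS MS SMS SMS MS SMS, which concatenate to the answer.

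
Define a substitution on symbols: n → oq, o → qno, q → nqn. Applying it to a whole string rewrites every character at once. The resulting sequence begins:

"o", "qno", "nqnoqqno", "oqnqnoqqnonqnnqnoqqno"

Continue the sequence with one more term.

Replace each of the 21 characters of oqnqnoqqnonqnnqnoqqno in place — qno nqn oq nqn oq qno nqn nqn oq qno oq nqn oq oq nqn oq qno nqn nqn oq qno — and concatenate.

qnonqnoqnqnoqqnonqnnqnoqqnooqnqnoqoqnqnoqqnonqnnqnoqqno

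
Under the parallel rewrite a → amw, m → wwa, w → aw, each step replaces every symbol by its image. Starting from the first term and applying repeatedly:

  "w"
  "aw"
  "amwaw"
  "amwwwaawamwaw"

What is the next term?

Rewriting the 13 symbols of amwwwaawamwaw one by one yields amw wwa aw aw aw amw amw aw amw wwa aw amw aw; concatenated:

amwwwaawawawamwamwawamwwwaawamwaw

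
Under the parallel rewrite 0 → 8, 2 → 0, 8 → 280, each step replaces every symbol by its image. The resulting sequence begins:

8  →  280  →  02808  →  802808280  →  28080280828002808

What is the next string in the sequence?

Applying the rule to each of the 17 symbols of 28080280828002808 gives the pieces 0 280 8 280 8 0 280 8 280 0 280 8 8 0 280 8 280, which concatenate to the answer.

0280828080280828002808802808280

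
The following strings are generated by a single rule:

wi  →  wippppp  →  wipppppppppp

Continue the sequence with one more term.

Every step adds ppppp to the end: s(k+1) = s(k)·ppppp.
Applying this once more to wipppppppppp:

wippppppppppppppp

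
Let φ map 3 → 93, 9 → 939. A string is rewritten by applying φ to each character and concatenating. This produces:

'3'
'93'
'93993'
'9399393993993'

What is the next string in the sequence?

Rewriting the 13 symbols of 9399393993993 one by one yields 939 93 939 939 93 939 93 939 939 93 939 939 93; concatenated:

9399393993993939939399399393993993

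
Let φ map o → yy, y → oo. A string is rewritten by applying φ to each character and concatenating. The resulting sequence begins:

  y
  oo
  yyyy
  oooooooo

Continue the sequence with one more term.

yyyyyyyyyyyyyyyy

Expanding oooooooo: o→yy, o→yy, o→yy, o→yy, o→yy, o→yy, o→yy, o→yy. Concatenated: yy yy yy yy yy yy yy yy.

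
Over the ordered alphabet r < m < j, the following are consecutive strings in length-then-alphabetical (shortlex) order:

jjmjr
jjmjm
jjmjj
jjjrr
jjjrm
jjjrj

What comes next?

jjjmr

Find the rightmost character of jjjrj below j, bump it to the next letter, and reset everything to its right to r.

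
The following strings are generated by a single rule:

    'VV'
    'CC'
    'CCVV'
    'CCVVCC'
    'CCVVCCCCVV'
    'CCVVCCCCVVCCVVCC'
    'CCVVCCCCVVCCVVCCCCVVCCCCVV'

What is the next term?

From term 3 onward, concatenate the last term with the second-to-last: CC·VV = CCVV, CCVV·CC = CCVVCC, …
So term 8 is CCVVCCCCVVCCVVCCCCVVCCCCVV·CCVVCCCCVVCCVVCC.

CCVVCCCCVVCCVVCCCCVVCCCCVVCCVVCCCCVVCCVVCC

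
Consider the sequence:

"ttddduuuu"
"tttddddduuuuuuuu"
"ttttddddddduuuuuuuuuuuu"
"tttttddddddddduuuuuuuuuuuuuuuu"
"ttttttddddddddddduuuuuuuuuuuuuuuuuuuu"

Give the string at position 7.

The n-th term is n+1 t's then 2n+1 d's then 4n u's (n = 1, 2, …).
Setting n = 7 gives 8, 15, 28 characters in each block.

ttttttttddddddddddddddduuuuuuuuuuuuuuuuuuuuuuuuuuuu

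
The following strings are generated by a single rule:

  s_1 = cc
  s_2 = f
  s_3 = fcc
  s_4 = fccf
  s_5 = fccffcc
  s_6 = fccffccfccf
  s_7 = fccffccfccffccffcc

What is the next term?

fccffccfccffccffccfccffccfccf

Each term (from the third on) is the previous term followed by the one before it: term 3 = f·cc = fcc.
The next term joins fccffccfccffccffcc and fccffccfccf.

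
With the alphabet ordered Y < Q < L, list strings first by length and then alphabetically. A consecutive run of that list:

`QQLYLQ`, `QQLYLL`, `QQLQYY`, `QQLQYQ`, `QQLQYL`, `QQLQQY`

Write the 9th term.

Advancing 3 positions from QQLQQY through QQLQQY → QQLQQQ → QQLQQL reaches term 9.

QQLQLY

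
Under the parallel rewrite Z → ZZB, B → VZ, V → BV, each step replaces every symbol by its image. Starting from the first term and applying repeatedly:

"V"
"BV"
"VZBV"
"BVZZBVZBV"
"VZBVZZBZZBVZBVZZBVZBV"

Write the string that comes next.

Replace each of the 21 characters of VZBVZZBZZBVZBVZZBVZBV in place — BV ZZB VZ BV ZZB ZZB VZ ZZB ZZB VZ BV ZZB VZ BV ZZB ZZB VZ BV ZZB VZ BV — and concatenate.

BVZZBVZBVZZBZZBVZZZBZZBVZBVZZBVZBVZZBZZBVZBVZZBVZBV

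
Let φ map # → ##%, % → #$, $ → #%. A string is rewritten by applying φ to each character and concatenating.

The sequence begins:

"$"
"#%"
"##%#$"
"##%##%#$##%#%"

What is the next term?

##%##%#$##%##%#$##%#%##%##%#$##%#$

Replace each of the 13 characters of ##%##%#$##%#% in place — ##% ##% #$ ##% ##% #$ ##% #% ##% ##% #$ ##% #$ — and concatenate.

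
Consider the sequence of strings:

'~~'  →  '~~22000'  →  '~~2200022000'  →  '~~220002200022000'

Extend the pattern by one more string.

The strings grow by a fixed suffix 22000 each time.
Applying this once more to ~~220002200022000:

~~22000220002200022000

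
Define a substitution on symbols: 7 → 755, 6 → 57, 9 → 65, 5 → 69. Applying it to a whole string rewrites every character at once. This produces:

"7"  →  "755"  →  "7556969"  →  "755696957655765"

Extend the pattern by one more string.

φ(755696957655765) expands symbol-by-symbol to 755 69 69 57 65 57 65 69 755 57 69 69 755 57 69; joining the 15 pieces gives the next term.

755696957655765697555769697555769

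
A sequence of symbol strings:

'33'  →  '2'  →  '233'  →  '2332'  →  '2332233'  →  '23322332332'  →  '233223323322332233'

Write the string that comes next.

23322332332233223323322332332

From term 3 onward, concatenate the last term with the second-to-last: 2·33 = 233, 233·2 = 2332, …
The next term joins 233223323322332233 and 23322332332.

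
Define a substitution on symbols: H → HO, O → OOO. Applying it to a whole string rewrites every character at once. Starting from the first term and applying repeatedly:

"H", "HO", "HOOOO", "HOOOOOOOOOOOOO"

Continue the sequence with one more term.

φ(HOOOOOOOOOOOOO) expands symbol-by-symbol to HO OOO OOO OOO OOO OOO OOO OOO OOO OOO OOO OOO OOO OOO; joining the 14 pieces gives the next term.

HOOOOOOOOOOOOOOOOOOOOOOOOOOOOOOOOOOOOOOOO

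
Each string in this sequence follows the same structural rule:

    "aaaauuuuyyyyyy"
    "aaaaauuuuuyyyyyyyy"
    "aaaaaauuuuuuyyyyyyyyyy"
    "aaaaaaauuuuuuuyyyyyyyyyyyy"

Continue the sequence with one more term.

aaaaaaaauuuuuuuuyyyyyyyyyyyyyy

Each string has the form a^{n+1} u^{n+1} y^{2n}, where the shown terms are n = 3, 4, 5, 6.
At n = 7 the blocks have lengths 8, 8, 14.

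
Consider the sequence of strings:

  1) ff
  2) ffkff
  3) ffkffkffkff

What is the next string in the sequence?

ffkffkffkffkffkffkffkff

Each string is two copies of the previous one joined by 'k'.
So the next term is two copies of ffkffkffkff with 'k' between the halves.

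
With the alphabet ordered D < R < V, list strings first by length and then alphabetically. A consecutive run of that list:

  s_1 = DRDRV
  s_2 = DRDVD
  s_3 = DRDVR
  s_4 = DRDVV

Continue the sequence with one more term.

Find the rightmost character of DRDVV below V, bump it to the next letter, and reset everything to its right to D.

DRRDD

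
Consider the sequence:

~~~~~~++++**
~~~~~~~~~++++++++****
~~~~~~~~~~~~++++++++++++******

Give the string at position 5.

~~~~~~~~~~~~~~~~~~++++++++++++++++++++**********

Each string has the form ~^{3n+3} +^{4n} *^{2n} (n = 1, 2, …).
For term 5, n = 5, so the run lengths are 18, 20, 10.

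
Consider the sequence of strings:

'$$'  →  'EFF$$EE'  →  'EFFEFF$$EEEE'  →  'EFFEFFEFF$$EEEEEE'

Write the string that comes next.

EFFEFFEFFEFF$$EEEEEEEE

Every step adds EFF to the front and EE to the end of the previous string.
So the next term is EFF·EFFEFFEFF$$EEEEEE·EE.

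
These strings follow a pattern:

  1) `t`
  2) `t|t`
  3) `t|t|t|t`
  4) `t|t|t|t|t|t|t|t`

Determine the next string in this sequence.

s(k+1) = s(k)·|·s(k) — each term doubles the last with '|' between the halves.
Doubling t|t|t|t|t|t|t|t with '|' between the halves:

t|t|t|t|t|t|t|t|t|t|t|t|t|t|t|t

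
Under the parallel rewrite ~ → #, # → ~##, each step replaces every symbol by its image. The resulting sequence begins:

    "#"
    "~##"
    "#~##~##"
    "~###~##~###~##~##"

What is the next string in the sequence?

Rewriting the 17 symbols of ~###~##~###~##~## one by one yields # ~## ~## ~## # ~## ~## # ~## ~## ~## # ~## ~## # ~## ~##; concatenated:

#~##~##~###~##~###~##~##~###~##~###~##~##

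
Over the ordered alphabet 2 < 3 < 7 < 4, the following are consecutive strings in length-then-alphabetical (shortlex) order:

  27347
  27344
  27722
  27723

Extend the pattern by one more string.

The successor of 27723 increments the rightmost position that isn't already 4 and resets every position after it to 2.

27727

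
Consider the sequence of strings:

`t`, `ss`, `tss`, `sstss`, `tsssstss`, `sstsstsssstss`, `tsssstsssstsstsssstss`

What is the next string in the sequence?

Each term (from the third on) is the two preceding terms concatenated in order: term 3 = t·ss = tss.
The next term joins sstsstsssstss and tsssstsssstsstsssstss.

sstsstsssstsstsssstsssstsstsssstss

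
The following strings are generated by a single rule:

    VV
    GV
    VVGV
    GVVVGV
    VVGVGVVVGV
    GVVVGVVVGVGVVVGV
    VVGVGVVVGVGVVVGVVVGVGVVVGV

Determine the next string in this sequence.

From term 3 onward, concatenate the second-to-last term with the last: VV·GV = VVGV, GV·VVGV = GVVVGV, …
So term 8 is GVVVGVVVGVGVVVGV·VVGVGVVVGVGVVVGVVVGVGVVVGV.

GVVVGVVVGVGVVVGVVVGVGVVVGVGVVVGVVVGVGVVVGV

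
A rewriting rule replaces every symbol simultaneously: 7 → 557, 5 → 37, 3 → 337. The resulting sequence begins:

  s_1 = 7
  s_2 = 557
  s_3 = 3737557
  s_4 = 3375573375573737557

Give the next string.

Replace each of the 19 characters of 3375573375573737557 in place — 337 337 557 37 37 557 337 337 557 37 37 557 337 557 337 557 37 37 557 — and concatenate.

337337557373755733733755737375573375573375573737557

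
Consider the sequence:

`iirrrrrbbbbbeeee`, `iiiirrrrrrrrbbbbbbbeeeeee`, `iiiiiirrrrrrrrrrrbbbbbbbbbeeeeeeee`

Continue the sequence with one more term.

Term n consists of 2n-2 i's, followed by 3n-1 r's, followed by 2n+1 b's, followed by 2n e's, where the shown terms are n = 2, 3, 4.
Setting n = 5 gives 8, 14, 11, 10 characters in each block.

iiiiiiiirrrrrrrrrrrrrrbbbbbbbbbbbeeeeeeeeee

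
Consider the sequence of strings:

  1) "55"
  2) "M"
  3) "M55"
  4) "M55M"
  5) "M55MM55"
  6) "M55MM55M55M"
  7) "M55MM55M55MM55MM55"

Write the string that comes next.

From term 3 onward, concatenate the last term with the second-to-last: M·55 = M55, M55·M = M55M, …
So term 8 is M55MM55M55MM55MM55·M55MM55M55M.

M55MM55M55MM55MM55M55MM55M55M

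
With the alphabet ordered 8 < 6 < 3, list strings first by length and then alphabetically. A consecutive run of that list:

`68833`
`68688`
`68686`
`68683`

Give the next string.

68668

Treat 68683 as a base-3 numeral over the given alphabet and add one, carrying through any trailing 3's.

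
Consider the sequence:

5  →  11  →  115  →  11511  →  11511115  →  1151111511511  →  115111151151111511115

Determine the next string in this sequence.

Each term (from the third on) is the previous term followed by the one before it: term 3 = 11·5 = 115.
Continuing: 115111151151111511115 · 1151111511511 gives term 8.

1151111511511115111151151111511511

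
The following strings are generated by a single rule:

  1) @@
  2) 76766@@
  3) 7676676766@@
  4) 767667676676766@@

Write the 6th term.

7676676766767667676676766@@

Every step adds 76766 at the front: s(k+1) = 76766·s(k).
From 767667676676766@@, 2 further steps: 767667676676766@@ → 76766767667676676766@@ → (answer).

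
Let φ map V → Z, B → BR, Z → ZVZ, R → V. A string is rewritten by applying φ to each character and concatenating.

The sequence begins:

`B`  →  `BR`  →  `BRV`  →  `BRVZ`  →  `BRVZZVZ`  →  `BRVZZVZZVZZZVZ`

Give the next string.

BRVZZVZZVZZZVZZVZZZVZZVZZVZZZVZ

φ(BRVZZVZZVZZZVZ) expands symbol-by-symbol to BR V Z ZVZ ZVZ Z ZVZ ZVZ Z ZVZ ZVZ ZVZ Z ZVZ; joining the 14 pieces gives the next term.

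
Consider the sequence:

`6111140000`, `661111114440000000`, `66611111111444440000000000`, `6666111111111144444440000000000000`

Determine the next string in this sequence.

Each string has the form 6^{n} 1^{2n+2} 4^{2n-1} 0^{3n+1} (n = 1, 2, …).
Setting n = 5 gives 5, 12, 9, 16 characters in each block.

666661111111111114444444440000000000000000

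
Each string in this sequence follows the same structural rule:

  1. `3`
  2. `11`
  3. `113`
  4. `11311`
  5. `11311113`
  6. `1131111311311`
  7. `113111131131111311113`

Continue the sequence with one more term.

1131111311311113111131131111311311

From term 3 onward, concatenate the last term with the second-to-last: 11·3 = 113, 113·11 = 11311, …
The next term joins 113111131131111311113 and 1131111311311.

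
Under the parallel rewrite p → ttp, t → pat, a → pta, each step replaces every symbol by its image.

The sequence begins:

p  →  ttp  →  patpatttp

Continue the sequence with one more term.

ttpptapatttpptapatpatpatttp

Rewriting each symbol of patpatttp: p→ttp, a→pta, t→pat, p→ttp, a→pta, t→pat, t→pat, t→pat, p→ttp, which concatenates to ttp pta pat ttp pta pat pat pat ttp.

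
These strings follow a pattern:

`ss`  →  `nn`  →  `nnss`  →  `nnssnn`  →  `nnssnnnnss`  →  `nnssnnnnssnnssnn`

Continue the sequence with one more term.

nnssnnnnssnnssnnnnssnnnnss

Each term (from the third on) is the previous term followed by the one before it: term 3 = nn·ss = nnss.
Continuing: nnssnnnnssnnssnn · nnssnnnnss gives term 7.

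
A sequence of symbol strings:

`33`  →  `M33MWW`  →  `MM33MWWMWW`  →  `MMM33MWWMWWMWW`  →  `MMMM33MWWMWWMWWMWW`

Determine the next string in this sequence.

Each term wraps the previous one in M on the left and MWW on the right.
So the next term is M·MMMM33MWWMWWMWWMWW·MWW.

MMMMM33MWWMWWMWWMWWMWW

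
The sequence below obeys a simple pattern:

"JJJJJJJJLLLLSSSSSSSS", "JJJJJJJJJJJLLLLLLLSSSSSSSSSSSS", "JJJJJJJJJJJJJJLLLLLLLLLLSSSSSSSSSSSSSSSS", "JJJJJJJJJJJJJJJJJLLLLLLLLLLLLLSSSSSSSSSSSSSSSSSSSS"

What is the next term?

Reading off run lengths: J runs 8, 11, 14, 17; L runs 4, 7, 10, 13; S runs 8, 12, 16, 20 — each is linear in n, where the shown terms are n = 2, 3, 4, 5.
For the next term, n = 6, so the run lengths are 20, 16, 24.

JJJJJJJJJJJJJJJJJJJJLLLLLLLLLLLLLLLLSSSSSSSSSSSSSSSSSSSSSSSS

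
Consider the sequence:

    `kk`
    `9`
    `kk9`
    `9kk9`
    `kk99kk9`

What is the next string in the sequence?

9kk9kk99kk9

From term 3 onward, concatenate the second-to-last term with the last: kk·9 = kk9, 9·kk9 = 9kk9, …
So term 6 is 9kk9·kk99kk9.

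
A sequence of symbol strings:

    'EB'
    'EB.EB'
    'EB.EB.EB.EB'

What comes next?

EB.EB.EB.EB.EB.EB.EB.EB

Each string is two copies of the previous one joined by '.'.
One more doubling of EB.EB.EB.EB gives the answer.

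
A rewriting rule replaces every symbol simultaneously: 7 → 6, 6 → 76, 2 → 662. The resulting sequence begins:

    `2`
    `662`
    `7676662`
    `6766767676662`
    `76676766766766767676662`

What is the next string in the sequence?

Rewriting the 23 symbols of 76676766766766767676662 one by one yields 6 76 76 6 76 6 76 76 6 76 76 6 76 76 6 76 6 76 6 76 76 76 662; concatenated:

676766766767667676676766766766767676662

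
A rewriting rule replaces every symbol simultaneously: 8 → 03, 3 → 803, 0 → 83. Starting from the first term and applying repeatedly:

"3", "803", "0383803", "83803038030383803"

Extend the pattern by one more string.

03803038380383803038380383803038030383803

Applying the rule to each of the 17 symbols of 83803038030383803 gives the pieces 03 803 03 83 803 83 803 03 83 803 83 803 03 803 03 83 803, which concatenate to the answer.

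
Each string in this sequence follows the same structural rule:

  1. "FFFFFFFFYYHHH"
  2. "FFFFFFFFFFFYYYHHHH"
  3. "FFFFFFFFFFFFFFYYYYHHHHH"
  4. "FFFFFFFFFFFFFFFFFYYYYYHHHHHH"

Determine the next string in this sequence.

Term n consists of 3n+2 F's, followed by n Y's, followed by n+1 H's, where the shown terms are n = 2, 3, 4, 5.
At n = 6 the blocks have lengths 20, 6, 7.

FFFFFFFFFFFFFFFFFFFFYYYYYYHHHHHHH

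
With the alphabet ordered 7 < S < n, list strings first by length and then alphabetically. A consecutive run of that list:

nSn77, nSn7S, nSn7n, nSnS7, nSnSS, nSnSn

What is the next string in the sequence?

nSnn7

The successor of nSnSn increments the rightmost position that isn't already n and resets every position after it to 7.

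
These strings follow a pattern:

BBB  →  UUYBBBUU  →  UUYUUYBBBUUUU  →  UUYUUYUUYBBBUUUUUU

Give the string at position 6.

s(k+1) = UUY·s(k)·UU, so each term gains UUY as a prefix and UU as a suffix.
From UUYUUYUUYBBBUUUUUU, 2 further steps: UUYUUYUUYBBBUUUUUU → UUYUUYUUYUUYBBBUUUUUUUU → (answer).

UUYUUYUUYUUYUUYBBBUUUUUUUUUU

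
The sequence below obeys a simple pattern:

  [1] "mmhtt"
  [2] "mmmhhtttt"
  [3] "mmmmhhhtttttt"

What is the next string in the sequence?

Each string has the form m^{n+1} h^{n} t^{2n} (n = 1, 2, …).
For the next term, n = 4, so the run lengths are 5, 4, 8.

mmmmmhhhhtttttttt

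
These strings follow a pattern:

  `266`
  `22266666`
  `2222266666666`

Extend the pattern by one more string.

Reading off run lengths: 2 runs 1, 3, 5; 6 runs 2, 5, 8 — each is linear in n (n = 1, 2, …).
For the next term, n = 4, so the run lengths are 7, 11.

222222266666666666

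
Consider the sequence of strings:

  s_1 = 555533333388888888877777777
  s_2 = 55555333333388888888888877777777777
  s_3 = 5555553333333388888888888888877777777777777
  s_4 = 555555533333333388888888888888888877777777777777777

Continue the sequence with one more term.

Reading off run lengths: 5 runs 4, 5, 6, 7; 3 runs 6, 7, 8, 9; 8 runs 9, 12, 15, 18; 7 runs 8, 11, 14, 17 — each is linear in n, where the shown terms are n = 3, 4, 5, 6.
At n = 7 the blocks have lengths 8, 10, 21, 20.

55555555333333333388888888888888888888877777777777777777777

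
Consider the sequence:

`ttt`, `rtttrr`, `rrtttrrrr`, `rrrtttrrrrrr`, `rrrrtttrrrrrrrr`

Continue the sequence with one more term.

rrrrrtttrrrrrrrrrr

Every step adds r to the front and rr to the end of the previous string.
One more step from rrrrtttrrrrrrrr gives the answer.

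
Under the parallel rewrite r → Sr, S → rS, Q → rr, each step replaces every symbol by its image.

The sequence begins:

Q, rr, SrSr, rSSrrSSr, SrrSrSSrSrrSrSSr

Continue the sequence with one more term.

Replace each of the 16 characters of SrrSrSSrSrrSrSSr in place — rS Sr Sr rS Sr rS rS Sr rS Sr Sr rS Sr rS rS Sr — and concatenate.

rSSrSrrSSrrSrSSrrSSrSrrSSrrSrSSr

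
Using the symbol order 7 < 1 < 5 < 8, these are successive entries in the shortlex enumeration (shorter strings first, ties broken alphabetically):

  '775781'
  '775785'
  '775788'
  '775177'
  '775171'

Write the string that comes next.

The successor of 775171 increments the rightmost position that isn't already 8 and resets every position after it to 7.

775175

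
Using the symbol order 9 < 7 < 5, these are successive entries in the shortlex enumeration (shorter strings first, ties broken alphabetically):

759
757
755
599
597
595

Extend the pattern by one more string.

Find the rightmost character of 595 below 5, bump it to the next letter, and reset everything to its right to 9.

579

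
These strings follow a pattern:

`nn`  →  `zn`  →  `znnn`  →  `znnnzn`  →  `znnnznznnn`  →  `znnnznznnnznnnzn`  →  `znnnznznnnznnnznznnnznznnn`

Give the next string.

Each term (from the third on) is the previous term followed by the one before it: term 3 = zn·nn = znnn.
Continuing: znnnznznnnznnnznznnnznznnn · znnnznznnnznnnzn gives term 8.

znnnznznnnznnnznznnnznznnnznnnznznnnznnnzn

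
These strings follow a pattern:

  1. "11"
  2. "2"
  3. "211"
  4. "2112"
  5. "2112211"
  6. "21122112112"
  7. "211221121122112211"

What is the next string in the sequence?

Each term (from the third on) is the previous term followed by the one before it: term 3 = 2·11 = 211.
Continuing: 211221121122112211 · 21122112112 gives term 8.

21122112112211221121122112112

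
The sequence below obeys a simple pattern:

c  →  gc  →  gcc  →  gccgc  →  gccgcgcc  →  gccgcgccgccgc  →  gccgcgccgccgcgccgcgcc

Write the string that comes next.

From term 3 onward, concatenate the last term with the second-to-last: gc·c = gcc, gcc·gc = gccgc, …
So term 8 is gccgcgccgccgcgccgcgcc·gccgcgccgccgc.

gccgcgccgccgcgccgcgccgccgcgccgccgc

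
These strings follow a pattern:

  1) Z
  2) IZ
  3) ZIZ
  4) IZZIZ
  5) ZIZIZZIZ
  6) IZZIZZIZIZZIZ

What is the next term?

ZIZIZZIZIZZIZZIZIZZIZ

This is a Fibonacci-style word recurrence s(k) = s(k−2)·s(k−1): e.g. Z·IZ = ZIZ.
Continuing: ZIZIZZIZ · IZZIZZIZIZZIZ gives term 7.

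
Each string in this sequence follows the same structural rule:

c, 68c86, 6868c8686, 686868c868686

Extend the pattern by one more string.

68686868c86868686

s(k+1) = 68·s(k)·86, so each term gains 68 as a prefix and 86 as a suffix.
One more step from 686868c868686 gives the answer.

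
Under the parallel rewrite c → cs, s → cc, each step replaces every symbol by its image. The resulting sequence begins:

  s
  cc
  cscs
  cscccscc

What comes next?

Apply φ to cscccscc symbol by symbol: c→cs, s→cc, c→cs, c→cs, c→cs, s→cc, c→cs, c→cs; joined: cs cc cs cs cs cc cs cs.

cscccscscscccscs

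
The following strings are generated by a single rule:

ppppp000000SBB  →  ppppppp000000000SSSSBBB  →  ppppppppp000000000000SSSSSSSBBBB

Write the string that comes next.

Reading off run lengths: p runs 5, 7, 9; 0 runs 6, 9, 12; S runs 1, 4, 7; B runs 2, 3, 4 — each is linear in n (n = 1, 2, …).
For the next term, n = 4, so the run lengths are 11, 15, 10, 5.

ppppppppppp000000000000000SSSSSSSSSSBBBBB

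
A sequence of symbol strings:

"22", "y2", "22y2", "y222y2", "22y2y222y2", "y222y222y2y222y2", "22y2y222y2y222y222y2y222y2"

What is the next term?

y222y222y2y222y222y2y222y2y222y222y2y222y2

This is a Fibonacci-style word recurrence s(k) = s(k−2)·s(k−1): e.g. 22·y2 = 22y2.
The next term joins y222y222y2y222y2 and 22y2y222y2y222y222y2y222y2.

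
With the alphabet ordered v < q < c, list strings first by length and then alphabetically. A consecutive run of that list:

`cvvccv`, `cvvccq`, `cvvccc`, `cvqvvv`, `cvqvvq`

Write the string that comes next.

cvqvvc

The successor of cvqvvq increments the rightmost position that isn't already c and resets every position after it to v.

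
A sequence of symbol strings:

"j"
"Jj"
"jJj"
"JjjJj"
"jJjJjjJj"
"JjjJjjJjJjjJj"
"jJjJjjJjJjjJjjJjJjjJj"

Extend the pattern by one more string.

JjjJjjJjJjjJjjJjJjjJjJjjJjjJjJjjJj

This is a Fibonacci-style word recurrence s(k) = s(k−2)·s(k−1): e.g. j·Jj = jJj.
Continuing: JjjJjjJjJjjJj · jJjJjjJjJjjJjjJjJjjJj gives term 8.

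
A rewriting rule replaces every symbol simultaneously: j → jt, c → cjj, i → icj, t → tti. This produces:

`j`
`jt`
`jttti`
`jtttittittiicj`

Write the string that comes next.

Rewriting the 14 symbols of jtttittittiicj one by one yields jt tti tti tti icj tti tti icj tti tti icj icj cjj jt; concatenated:

jtttittittiicjttittiicjttittiicjicjcjjjt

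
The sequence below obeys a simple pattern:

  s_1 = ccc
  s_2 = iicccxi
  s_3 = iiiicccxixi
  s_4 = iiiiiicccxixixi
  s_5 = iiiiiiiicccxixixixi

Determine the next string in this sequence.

iiiiiiiiiicccxixixixixi

Every step adds ii to the front and xi to the end of the previous string.
One more step from iiiiiiiicccxixixixi gives the answer.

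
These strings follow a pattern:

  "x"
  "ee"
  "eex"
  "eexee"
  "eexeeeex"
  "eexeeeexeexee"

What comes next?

eexeeeexeexeeeexeeeex

From term 3 onward, concatenate the last term with the second-to-last: ee·x = eex, eex·ee = eexee, …
The next term joins eexeeeexeexee and eexeeeex.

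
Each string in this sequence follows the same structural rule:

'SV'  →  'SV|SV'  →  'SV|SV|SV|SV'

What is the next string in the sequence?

s(k+1) = s(k)·|·s(k) — each term doubles the last with '|' between the halves.
One more doubling of SV|SV|SV|SV gives the answer.

SV|SV|SV|SV|SV|SV|SV|SV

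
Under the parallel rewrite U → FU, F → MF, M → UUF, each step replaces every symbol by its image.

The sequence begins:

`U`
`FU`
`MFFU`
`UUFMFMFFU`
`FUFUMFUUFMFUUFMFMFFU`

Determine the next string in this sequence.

MFFUMFFUUUFMFFUFUMFUUFMFFUFUMFUUFMFUUFMFMFFU

Replace each of the 20 characters of FUFUMFUUFMFUUFMFMFFU in place — MF FU MF FU UUF MF FU FU MF UUF MF FU FU MF UUF MF UUF MF MF FU — and concatenate.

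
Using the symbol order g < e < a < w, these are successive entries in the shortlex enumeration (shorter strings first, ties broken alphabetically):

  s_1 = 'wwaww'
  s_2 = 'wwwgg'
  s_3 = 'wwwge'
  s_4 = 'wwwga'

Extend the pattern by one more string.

The successor of wwwga increments the rightmost position that isn't already w and resets every position after it to g.

wwwgw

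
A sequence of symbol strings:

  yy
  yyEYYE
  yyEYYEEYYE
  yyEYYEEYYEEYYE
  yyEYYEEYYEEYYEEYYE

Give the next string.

The strings grow by a fixed suffix EYYE each time.
One more step from yyEYYEEYYEEYYEEYYE gives the answer.

yyEYYEEYYEEYYEEYYEEYYE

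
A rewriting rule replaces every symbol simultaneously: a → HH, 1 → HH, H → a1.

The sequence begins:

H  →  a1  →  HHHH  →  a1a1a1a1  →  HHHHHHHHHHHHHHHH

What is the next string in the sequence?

Rewriting the 16 symbols of HHHHHHHHHHHHHHHH one by one yields a1 a1 a1 a1 a1 a1 a1 a1 a1 a1 a1 a1 a1 a1 a1 a1; concatenated:

a1a1a1a1a1a1a1a1a1a1a1a1a1a1a1a1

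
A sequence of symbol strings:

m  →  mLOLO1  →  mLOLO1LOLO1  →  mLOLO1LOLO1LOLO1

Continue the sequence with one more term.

The strings grow by a fixed suffix LOLO1 each time.
Applying this once more to mLOLO1LOLO1LOLO1:

mLOLO1LOLO1LOLO1LOLO1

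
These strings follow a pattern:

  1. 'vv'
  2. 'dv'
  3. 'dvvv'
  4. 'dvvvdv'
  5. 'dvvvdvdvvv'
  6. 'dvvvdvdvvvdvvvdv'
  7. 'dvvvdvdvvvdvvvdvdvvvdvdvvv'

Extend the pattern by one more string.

dvvvdvdvvvdvvvdvdvvvdvdvvvdvvvdvdvvvdvvvdv

Each term (from the third on) is the previous term followed by the one before it: term 3 = dv·vv = dvvv.
The next term joins dvvvdvdvvvdvvvdvdvvvdvdvvv and dvvvdvdvvvdvvvdv.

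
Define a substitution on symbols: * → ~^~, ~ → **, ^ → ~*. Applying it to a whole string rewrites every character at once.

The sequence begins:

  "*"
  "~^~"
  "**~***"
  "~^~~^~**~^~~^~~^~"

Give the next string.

Rewriting the 17 symbols of ~^~~^~**~^~~^~~^~ one by one yields ** ~* ** ** ~* ** ~^~ ~^~ ** ~* ** ** ~* ** ** ~* **; concatenated:

**~*****~***~^~~^~**~*****~*****~***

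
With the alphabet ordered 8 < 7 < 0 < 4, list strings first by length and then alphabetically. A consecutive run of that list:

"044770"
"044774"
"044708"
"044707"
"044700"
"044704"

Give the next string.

044748

Treat 044704 as a base-4 numeral over the given alphabet and add one, carrying through any trailing 4's.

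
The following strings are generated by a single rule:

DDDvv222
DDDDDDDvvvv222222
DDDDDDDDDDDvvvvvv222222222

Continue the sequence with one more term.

Term n consists of 4n-1 D's, followed by 2n v's, followed by 3n 2's (n = 1, 2, …).
For the next term, n = 4, so the run lengths are 15, 8, 12.

DDDDDDDDDDDDDDDvvvvvvvv222222222222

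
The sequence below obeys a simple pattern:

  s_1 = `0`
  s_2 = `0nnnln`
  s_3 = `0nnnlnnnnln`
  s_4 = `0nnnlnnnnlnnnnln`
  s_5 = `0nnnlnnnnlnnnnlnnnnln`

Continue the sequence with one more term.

The strings grow by a fixed suffix nnnln each time.
So the next term is 0nnnlnnnnlnnnnlnnnnln·nnnln.

0nnnlnnnnlnnnnlnnnnlnnnnln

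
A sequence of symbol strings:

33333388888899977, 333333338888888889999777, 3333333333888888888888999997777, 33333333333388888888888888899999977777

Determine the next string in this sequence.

Term n consists of 2n+2 3's, followed by 3n 8's, followed by n+1 9's, followed by n 7's, where the shown terms are n = 2, 3, 4, 5.
At n = 6 the blocks have lengths 14, 18, 7, 6.

333333333333338888888888888888889999999777777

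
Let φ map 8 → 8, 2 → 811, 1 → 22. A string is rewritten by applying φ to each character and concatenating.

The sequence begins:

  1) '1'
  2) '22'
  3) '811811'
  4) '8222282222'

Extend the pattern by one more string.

Rewriting each symbol of 8222282222: 8→8, 2→811, 2→811, 2→811, 2→811, 8→8, 2→811, 2→811, 2→811, 2→811, which concatenates to 8 811 811 811 811 8 811 811 811 811.

88118118118118811811811811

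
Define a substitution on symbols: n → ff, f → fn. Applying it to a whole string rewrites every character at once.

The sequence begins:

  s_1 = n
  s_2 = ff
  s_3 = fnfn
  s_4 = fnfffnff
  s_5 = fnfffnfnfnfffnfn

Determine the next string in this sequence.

fnfffnfnfnfffnfffnfffnfnfnfffnff

φ(fnfffnfnfnfffnfn) expands symbol-by-symbol to fn ff fn fn fn ff fn ff fn ff fn fn fn ff fn ff; joining the 16 pieces gives the next term.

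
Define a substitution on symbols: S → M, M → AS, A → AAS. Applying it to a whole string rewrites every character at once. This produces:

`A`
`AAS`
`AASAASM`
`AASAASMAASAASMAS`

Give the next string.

φ(AASAASMAASAASMAS) expands symbol-by-symbol to AAS AAS M AAS AAS M AS AAS AAS M AAS AAS M AS AAS M; joining the 16 pieces gives the next term.

AASAASMAASAASMASAASAASMAASAASMASAASM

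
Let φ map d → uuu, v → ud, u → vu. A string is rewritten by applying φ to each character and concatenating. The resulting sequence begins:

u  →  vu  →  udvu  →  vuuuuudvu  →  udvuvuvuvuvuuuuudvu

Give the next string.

vuuuuudvuudvuudvuudvuudvuvuvuvuvuuuuudvu

φ(udvuvuvuvuvuuuuudvu) expands symbol-by-symbol to vu uuu ud vu ud vu ud vu ud vu ud vu vu vu vu vu uuu ud vu; joining the 19 pieces gives the next term.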